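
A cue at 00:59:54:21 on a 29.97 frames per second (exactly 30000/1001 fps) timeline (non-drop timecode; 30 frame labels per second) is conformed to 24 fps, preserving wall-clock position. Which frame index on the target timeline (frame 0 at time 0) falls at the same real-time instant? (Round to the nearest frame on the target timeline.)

Source frame index: (0×3600 + 59×60 + 54) × 30 + 21 = 107841.
Real time: 107841 / (30000/1001) = 35982947/10000 s.
Target frame: (35982947/10000) × (24) = 107948841/1250 ≈ 86359.073 → 86359.

frame 86359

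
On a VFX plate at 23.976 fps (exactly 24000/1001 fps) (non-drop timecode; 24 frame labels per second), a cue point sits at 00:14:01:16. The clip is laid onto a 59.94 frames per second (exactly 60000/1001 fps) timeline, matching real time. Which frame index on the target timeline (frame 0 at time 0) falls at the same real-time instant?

Source frame index: (0×3600 + 14×60 + 1) × 24 + 16 = 20200.
Real time: 20200 / (24000/1001) = 101101/120 s.
Target frame: (101101/120) × (60000/1001) = 50500.

frame 50500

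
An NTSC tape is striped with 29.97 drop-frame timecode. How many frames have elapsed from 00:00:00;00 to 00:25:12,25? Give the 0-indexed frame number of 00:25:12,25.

45339

Complete 10-minute blocks: 2, each 17982 frames → 35964.
Remaining 5 whole minutes in the current block: 1800 + 4 × 1798 = 8992 frames.
Within the current minute: 12 × 30 + 25 − 2 = 383 (labels ;00/;01 skipped at this minute). Total = 35964 + 8992 + 383 = 45339.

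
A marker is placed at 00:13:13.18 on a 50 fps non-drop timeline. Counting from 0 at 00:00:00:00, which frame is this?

39668

Total seconds to the label: (0 × 3600 + 13 × 60 + 13) = 793.
Frame index = 793 × 50 + 18 = 39668.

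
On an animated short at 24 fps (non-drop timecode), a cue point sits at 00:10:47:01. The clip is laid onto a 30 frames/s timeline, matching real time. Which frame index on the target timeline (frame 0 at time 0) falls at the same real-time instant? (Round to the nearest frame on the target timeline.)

Source frame index: (0×3600 + 10×60 + 47) × 24 + 1 = 15529.
Real time: 15529 / (24) = 15529/24 s.
Target frame: (15529/24) × (30) = 77645/4 ≈ 19411.250 → 19411.

frame 19411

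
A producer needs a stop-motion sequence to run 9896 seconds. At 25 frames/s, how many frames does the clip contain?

Frames = 9896 × 25 = 247400.

247400 frames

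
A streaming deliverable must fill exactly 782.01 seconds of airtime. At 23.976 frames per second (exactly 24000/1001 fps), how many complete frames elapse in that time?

Frames = 782.01 × 24000/1001 = 18768240/1001 ≈ 18749.4905.
Complete frames: 18749.

18749 frames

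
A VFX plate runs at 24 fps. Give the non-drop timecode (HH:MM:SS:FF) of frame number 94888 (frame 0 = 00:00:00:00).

94888 ÷ 24 = 3953 full seconds, remainder 16 frames.
3953 s = 1 h 5 min 53 s.
Timecode: 01:05:53:16.

01:05:53:16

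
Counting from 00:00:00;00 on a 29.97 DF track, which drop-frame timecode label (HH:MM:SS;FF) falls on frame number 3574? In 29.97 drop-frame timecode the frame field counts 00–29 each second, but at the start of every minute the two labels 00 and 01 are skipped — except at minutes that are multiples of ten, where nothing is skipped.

00:01:59;06

Ten DF minutes hold 17982 frames, so frame 3574 lies in block 0 (frames 0–17981) with 3574 frames into that block.
The block's first minute is 1800 frames and the rest 1798 each; 3574 frames reaches minute 1, so 0 × 18 + 1 × 2 = 2 labels have been skipped so far.
Adding those back, label number 3574 + 2 = 3576 at 30 labels/s is 119 s + 6 f = 0 h 1 min 59 s frame 6, i.e. 00:01:59;06.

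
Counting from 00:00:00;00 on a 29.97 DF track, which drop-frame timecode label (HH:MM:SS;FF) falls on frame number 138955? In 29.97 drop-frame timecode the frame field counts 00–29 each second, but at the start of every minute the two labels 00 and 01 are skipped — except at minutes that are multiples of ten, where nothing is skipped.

Ten DF minutes hold 17982 frames, so frame 138955 lies in block 7 (frames 125874–143855) with 13081 frames into that block.
The block's first minute is 1800 frames and the rest 1798 each; 13081 frames reaches minute 7, so 7 × 18 + 7 × 2 = 140 labels have been skipped so far.
Adding those back, label number 138955 + 140 = 139095 at 30 labels/s is 4636 s + 15 f = 1 h 17 min 16 s frame 15, i.e. 01:17:16;15.

01:17:16;15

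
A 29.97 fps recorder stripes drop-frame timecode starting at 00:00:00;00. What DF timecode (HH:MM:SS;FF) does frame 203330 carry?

Each 10-minute DF block holds 10 × 60 × 30 − 9 × 2 = 17982 frames. 203330 ÷ 17982 → 11 full blocks, remainder 5528.
Within the partial block the first minute is 1800 frames and each further minute 1798, so 3 further minute boundaries passed. Total skipped labels = 18 × 11 + 2 × 3 = 204.
Non-drop label index = 203330 + 204 = 203534; at 30 labels/s that is 01:53:04:14, i.e. DF 01:53:04;14.

01:53:04;14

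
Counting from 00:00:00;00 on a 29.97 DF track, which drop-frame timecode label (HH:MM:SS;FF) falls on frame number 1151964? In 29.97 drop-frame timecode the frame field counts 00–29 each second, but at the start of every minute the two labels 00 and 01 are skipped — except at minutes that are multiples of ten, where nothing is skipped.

10:40:37;06

Each 10-minute DF block holds 10 × 60 × 30 − 9 × 2 = 17982 frames. 1151964 ÷ 17982 → 64 full blocks, remainder 1116.
Within the partial block the first minute is 1800 frames and each further minute 1798, so 0 further minute boundaries passed. Total skipped labels = 18 × 64 + 2 × 0 = 1152.
Non-drop label index = 1151964 + 1152 = 1153116; at 30 labels/s that is 10:40:37:06, i.e. DF 10:40:37;06.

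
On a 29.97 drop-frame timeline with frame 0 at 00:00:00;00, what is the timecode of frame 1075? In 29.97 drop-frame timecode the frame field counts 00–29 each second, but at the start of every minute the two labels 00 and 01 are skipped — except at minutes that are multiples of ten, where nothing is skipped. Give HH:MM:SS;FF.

Ten DF minutes hold 17982 frames, so frame 1075 lies in block 0 (frames 0–17981) with 1075 frames into that block.
The block's first minute is 1800 frames and the rest 1798 each; 1075 frames reaches minute 0, so 0 × 18 + 0 × 2 = 0 labels have been skipped so far.
Adding those back, label number 1075 + 0 = 1075 at 30 labels/s is 35 s + 25 f = 0 h 0 min 35 s frame 25, i.e. 00:00:35;25.

00:00:35;25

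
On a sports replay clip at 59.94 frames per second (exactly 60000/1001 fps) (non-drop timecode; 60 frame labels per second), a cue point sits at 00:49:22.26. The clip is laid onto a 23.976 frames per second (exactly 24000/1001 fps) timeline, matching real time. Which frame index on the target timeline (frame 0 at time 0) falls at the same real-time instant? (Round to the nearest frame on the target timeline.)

frame 71098

Source frame index: (0×3600 + 49×60 + 22) × 60 + 26 = 177746.
Real time: 177746 / (60000/1001) = 88961873/30000 s.
Target frame: (88961873/30000) × (24000/1001) = 355492/5 ≈ 71098.400 → 71098.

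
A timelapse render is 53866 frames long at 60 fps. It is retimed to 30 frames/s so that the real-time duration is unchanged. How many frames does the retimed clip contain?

26933 frames

Frames at target rate = 53866 × (30) / (60) = 26933.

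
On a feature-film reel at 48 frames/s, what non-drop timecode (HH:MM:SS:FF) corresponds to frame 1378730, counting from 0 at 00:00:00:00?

1378730 ÷ 48 = 28723 full seconds, remainder 26 frames.
28723 s = 7 h 58 min 43 s.
Timecode: 07:58:43:26.

07:58:43:26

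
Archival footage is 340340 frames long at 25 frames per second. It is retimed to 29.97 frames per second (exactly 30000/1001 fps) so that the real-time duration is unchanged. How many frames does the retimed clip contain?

Target frames = source frames × (target rate / source rate) = 340340 × (30000/1001)/(25) = 340340 × 1200/1001 = 408000.

408000 frames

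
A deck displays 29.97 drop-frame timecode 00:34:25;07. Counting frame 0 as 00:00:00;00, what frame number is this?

As if non-drop at 30 labels/s: (0 × 3600 + 34 × 60 + 25) × 30 + 7 = 61957.
Minute boundaries passed: 34; those not divisible by 10: 34 − 3 = 31; dropped labels = 2 × 31 = 62.
Actual frame index = 61957 − 62 = 61895.

61895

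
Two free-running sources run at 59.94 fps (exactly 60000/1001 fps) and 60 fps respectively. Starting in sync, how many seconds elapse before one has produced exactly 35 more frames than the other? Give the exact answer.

7007/12 seconds

The gap grows by |60 − 60000/1001| = 60/1001 frames per second.
Time for a 35-frame gap: 35 ÷ (60/1001) = 7007/12 s.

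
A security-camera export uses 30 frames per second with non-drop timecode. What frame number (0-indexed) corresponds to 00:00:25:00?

750

Total seconds to the label: (0 × 3600 + 0 × 60 + 25) = 25.
Frame index = 25 × 30 + 0 = 750.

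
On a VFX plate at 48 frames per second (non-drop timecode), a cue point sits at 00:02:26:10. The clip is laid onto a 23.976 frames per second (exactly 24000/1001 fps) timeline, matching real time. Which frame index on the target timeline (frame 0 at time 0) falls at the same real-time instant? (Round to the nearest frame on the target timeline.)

Source frame index: (0×3600 + 2×60 + 26) × 48 + 10 = 7018.
Real time: 7018 / (48) = 3509/24 s.
Target frame: (3509/24) × (24000/1001) = 319000/91 ≈ 3505.495 → 3505.

frame 3505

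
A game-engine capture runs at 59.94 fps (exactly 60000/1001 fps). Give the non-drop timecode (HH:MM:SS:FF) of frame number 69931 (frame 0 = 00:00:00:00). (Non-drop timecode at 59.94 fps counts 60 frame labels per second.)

00:19:25:31

69931 ÷ 60 = 1165 full seconds, remainder 31 frames.
1165 s = 0 h 19 min 25 s.
Timecode: 00:19:25:31.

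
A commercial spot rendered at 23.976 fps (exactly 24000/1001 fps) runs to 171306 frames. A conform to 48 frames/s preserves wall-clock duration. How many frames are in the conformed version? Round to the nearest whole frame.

342955 frames

Frames at target rate = 171306 × (48) / (24000/1001) = 85738653/250 ≈ 342954.612.
Nearest whole frame: 342955.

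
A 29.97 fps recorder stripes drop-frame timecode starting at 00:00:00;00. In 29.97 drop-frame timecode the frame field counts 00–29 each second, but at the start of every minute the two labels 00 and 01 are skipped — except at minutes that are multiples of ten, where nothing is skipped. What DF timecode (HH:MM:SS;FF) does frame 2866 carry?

00:01:35;18

Each 10-minute DF block holds 10 × 60 × 30 − 9 × 2 = 17982 frames. 2866 ÷ 17982 → 0 full blocks, remainder 2866.
Within the partial block the first minute is 1800 frames and each further minute 1798, so 1 further minute boundary passed. Total skipped labels = 18 × 0 + 2 × 1 = 2.
Non-drop label index = 2866 + 2 = 2868; at 30 labels/s that is 00:01:35:18, i.e. DF 00:01:35;18.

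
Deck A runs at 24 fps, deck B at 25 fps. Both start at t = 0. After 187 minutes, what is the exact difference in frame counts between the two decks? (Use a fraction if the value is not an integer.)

11220 frames

187 min = 11220 s.
A emits 24 × 11220 = 269280 frames; B emits 25 × 11220 = 280500.
Difference = 11220 frames; B is ahead of A.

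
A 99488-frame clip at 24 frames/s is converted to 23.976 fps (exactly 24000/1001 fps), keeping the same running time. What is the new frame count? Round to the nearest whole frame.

99389 frames

Frames at target rate = 99488 × (24000/1001) / (24) = 99488000/1001 ≈ 99388.611.
Nearest whole frame: 99389.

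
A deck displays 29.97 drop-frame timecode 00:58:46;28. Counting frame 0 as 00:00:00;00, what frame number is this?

As if non-drop at 30 labels/s: (0 × 3600 + 58 × 60 + 46) × 30 + 28 = 105808.
Minute boundaries passed: 58; those not divisible by 10: 58 − 5 = 53; dropped labels = 2 × 53 = 106.
Actual frame index = 105808 − 106 = 105702.

105702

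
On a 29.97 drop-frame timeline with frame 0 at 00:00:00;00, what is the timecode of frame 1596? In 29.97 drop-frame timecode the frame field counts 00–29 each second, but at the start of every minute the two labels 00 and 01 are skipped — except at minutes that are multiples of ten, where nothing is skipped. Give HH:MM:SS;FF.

00:00:53;06

Ten DF minutes hold 17982 frames, so frame 1596 lies in block 0 (frames 0–17981) with 1596 frames into that block.
The block's first minute is 1800 frames and the rest 1798 each; 1596 frames reaches minute 0, so 0 × 18 + 0 × 2 = 0 labels have been skipped so far.
Adding those back, label number 1596 + 0 = 1596 at 30 labels/s is 53 s + 6 f = 0 h 0 min 53 s frame 6, i.e. 00:00:53;06.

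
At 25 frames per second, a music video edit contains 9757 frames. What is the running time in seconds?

Running time = 9757 / (25) = 390.28 s.

390.28 seconds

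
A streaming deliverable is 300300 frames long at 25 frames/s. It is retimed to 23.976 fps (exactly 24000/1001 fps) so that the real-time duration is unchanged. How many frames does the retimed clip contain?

288000 frames

Target frames = source frames × (target rate / source rate) = 300300 × (24000/1001)/(25) = 300300 × 960/1001 = 288000.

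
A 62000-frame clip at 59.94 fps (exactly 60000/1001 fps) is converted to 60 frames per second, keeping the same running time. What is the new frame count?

Target frames = source frames × (target rate / source rate) = 62000 × (60)/(60000/1001) = 62000 × 1001/1000 = 62062.

62062 frames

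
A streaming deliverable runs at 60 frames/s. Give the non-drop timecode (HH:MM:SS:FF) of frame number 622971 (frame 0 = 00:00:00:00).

02:53:02:51

622971 ÷ 60 = 10382 full seconds, remainder 51 frames.
10382 s = 2 h 53 min 2 s.
Timecode: 02:53:02:51.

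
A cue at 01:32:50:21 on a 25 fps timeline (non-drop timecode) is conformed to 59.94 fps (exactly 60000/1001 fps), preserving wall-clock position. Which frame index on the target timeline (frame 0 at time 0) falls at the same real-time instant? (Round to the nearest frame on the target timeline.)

frame 333916

Source frame index: (1×3600 + 32×60 + 50) × 25 + 21 = 139271.
Real time: 139271 / (25) = 139271/25 s.
Target frame: (139271/25) × (60000/1001) = 30386400/91 ≈ 333916.484 → 333916.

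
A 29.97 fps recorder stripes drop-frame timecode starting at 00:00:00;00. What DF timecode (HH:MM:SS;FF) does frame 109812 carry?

01:01:04;02

Each 10-minute DF block holds 10 × 60 × 30 − 9 × 2 = 17982 frames. 109812 ÷ 17982 → 6 full blocks, remainder 1920.
Within the partial block the first minute is 1800 frames and each further minute 1798, so 1 further minute boundary passed. Total skipped labels = 18 × 6 + 2 × 1 = 110.
Non-drop label index = 109812 + 110 = 109922; at 30 labels/s that is 01:01:04:02, i.e. DF 01:01:04;02.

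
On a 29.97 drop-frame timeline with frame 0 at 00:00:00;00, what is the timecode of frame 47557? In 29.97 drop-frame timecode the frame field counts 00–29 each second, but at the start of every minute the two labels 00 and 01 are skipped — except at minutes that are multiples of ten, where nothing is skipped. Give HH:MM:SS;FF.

Ten DF minutes hold 17982 frames, so frame 47557 lies in block 2 (frames 35964–53945) with 11593 frames into that block.
The block's first minute is 1800 frames and the rest 1798 each; 11593 frames reaches minute 6, so 2 × 18 + 6 × 2 = 48 labels have been skipped so far.
Adding those back, label number 47557 + 48 = 47605 at 30 labels/s is 1586 s + 25 f = 0 h 26 min 26 s frame 25, i.e. 00:26:26;25.

00:26:26;25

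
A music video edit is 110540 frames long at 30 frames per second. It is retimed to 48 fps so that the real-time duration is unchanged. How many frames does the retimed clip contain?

Target frames = source frames × (target rate / source rate) = 110540 × (48)/(30) = 110540 × 8/5 = 176864.

176864 frames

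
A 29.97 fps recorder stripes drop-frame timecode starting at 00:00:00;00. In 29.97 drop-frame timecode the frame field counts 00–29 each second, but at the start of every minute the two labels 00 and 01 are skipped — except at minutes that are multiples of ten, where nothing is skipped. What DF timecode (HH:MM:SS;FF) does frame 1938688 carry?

Ten DF minutes hold 17982 frames, so frame 1938688 lies in block 107 (frames 1924074–1942055) with 14614 frames into that block.
The block's first minute is 1800 frames and the rest 1798 each; 14614 frames reaches minute 8, so 107 × 18 + 8 × 2 = 1942 labels have been skipped so far.
Adding those back, label number 1938688 + 1942 = 1940630 at 30 labels/s is 64687 s + 20 f = 17 h 58 min 7 s frame 20, i.e. 17:58:07;20.

17:58:07;20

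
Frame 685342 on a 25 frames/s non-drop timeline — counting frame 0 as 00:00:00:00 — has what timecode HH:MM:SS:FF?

685342 ÷ 25 = 27413 full seconds, remainder 17 frames.
27413 s = 7 h 36 min 53 s.
Timecode: 07:36:53:17.

07:36:53:17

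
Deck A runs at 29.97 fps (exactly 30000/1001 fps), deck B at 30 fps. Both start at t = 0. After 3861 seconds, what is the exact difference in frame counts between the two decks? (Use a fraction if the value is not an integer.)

A emits 30000/1001 × 3861 = 810000/7 frames; B emits 30 × 3861 = 115830.
Difference = 810/7 frames (≈ 115.7143); B is ahead of A.

810/7 frames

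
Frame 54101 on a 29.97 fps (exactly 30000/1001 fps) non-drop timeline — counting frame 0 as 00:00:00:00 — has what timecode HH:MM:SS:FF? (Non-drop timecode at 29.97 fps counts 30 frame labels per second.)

54101 ÷ 30 = 1803 full seconds, remainder 11 frames.
1803 s = 0 h 30 min 3 s.
Timecode: 00:30:03:11.

00:30:03:11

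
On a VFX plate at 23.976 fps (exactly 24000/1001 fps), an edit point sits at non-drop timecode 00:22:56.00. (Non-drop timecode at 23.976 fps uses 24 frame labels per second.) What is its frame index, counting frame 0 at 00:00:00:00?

Total seconds to the label: (0 × 3600 + 22 × 60 + 56) = 1376.
Frame index = 1376 × 24 + 0 = 33024.

33024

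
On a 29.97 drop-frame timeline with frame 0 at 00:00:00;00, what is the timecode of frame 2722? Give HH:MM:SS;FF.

00:01:30;24

Ten DF minutes hold 17982 frames, so frame 2722 lies in block 0 (frames 0–17981) with 2722 frames into that block.
The block's first minute is 1800 frames and the rest 1798 each; 2722 frames reaches minute 1, so 0 × 18 + 1 × 2 = 2 labels have been skipped so far.
Adding those back, label number 2722 + 2 = 2724 at 30 labels/s is 90 s + 24 f = 0 h 1 min 30 s frame 24, i.e. 00:01:30;24.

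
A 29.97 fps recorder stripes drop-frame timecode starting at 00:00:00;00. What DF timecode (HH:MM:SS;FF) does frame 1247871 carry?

Each 10-minute DF block holds 10 × 60 × 30 − 9 × 2 = 17982 frames. 1247871 ÷ 17982 → 69 full blocks, remainder 7113.
Within the partial block the first minute is 1800 frames and each further minute 1798, so 3 further minute boundaries passed. Total skipped labels = 18 × 69 + 2 × 3 = 1248.
Non-drop label index = 1247871 + 1248 = 1249119; at 30 labels/s that is 11:33:57:09, i.e. DF 11:33:57;09.

11:33:57;09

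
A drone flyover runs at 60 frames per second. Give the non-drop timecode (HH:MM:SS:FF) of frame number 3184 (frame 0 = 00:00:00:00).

00:00:53:04

3184 ÷ 60 = 53 full seconds, remainder 4 frames.
53 s = 0 h 0 min 53 s.
Timecode: 00:00:53:04.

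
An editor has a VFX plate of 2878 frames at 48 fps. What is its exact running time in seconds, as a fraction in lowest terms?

Running time = 2878 ÷ (48) = 2878 × 1/48 = 1439/24 s.

1439/24 seconds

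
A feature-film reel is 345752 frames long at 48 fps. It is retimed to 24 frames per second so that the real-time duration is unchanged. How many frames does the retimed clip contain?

Target frames = source frames × (target rate / source rate) = 345752 × (24)/(48) = 345752 × 1/2 = 172876.

172876 frames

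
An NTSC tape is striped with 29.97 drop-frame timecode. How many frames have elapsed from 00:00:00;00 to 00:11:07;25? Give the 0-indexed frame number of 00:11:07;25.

20015

As if non-drop at 30 labels/s: (0 × 3600 + 11 × 60 + 7) × 30 + 25 = 20035.
Minute boundaries passed: 11; those not divisible by 10: 11 − 1 = 10; dropped labels = 2 × 10 = 20.
Actual frame index = 20035 − 20 = 20015.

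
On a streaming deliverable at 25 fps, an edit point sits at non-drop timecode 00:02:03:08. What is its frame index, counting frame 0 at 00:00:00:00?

3083

Total seconds to the label: (0 × 3600 + 2 × 60 + 3) = 123.
Frame index = 123 × 25 + 8 = 3083.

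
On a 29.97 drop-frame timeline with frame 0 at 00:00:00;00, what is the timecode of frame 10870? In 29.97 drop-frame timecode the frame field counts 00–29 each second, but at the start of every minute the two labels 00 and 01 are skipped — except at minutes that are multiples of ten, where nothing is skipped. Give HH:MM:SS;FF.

00:06:02;22

Ten DF minutes hold 17982 frames, so frame 10870 lies in block 0 (frames 0–17981) with 10870 frames into that block.
The block's first minute is 1800 frames and the rest 1798 each; 10870 frames reaches minute 6, so 0 × 18 + 6 × 2 = 12 labels have been skipped so far.
Adding those back, label number 10870 + 12 = 10882 at 30 labels/s is 362 s + 22 f = 0 h 6 min 2 s frame 22, i.e. 00:06:02;22.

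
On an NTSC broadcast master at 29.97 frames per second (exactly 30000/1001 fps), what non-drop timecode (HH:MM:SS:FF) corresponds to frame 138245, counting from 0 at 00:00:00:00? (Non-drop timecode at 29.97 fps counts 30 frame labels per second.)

01:16:48:05

138245 ÷ 30 = 4608 full seconds, remainder 5 frames.
4608 s = 1 h 16 min 48 s.
Timecode: 01:16:48:05.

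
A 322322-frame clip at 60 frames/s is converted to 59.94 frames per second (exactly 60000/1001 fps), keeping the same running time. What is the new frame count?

Target frames = source frames × (target rate / source rate) = 322322 × (60000/1001)/(60) = 322322 × 1000/1001 = 322000.

322000 frames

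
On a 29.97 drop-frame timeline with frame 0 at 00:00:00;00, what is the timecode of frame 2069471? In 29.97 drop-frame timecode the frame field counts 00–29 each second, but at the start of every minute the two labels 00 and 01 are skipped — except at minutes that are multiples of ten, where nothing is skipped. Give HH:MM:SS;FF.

Each 10-minute DF block holds 10 × 60 × 30 − 9 × 2 = 17982 frames. 2069471 ÷ 17982 → 115 full blocks, remainder 1541.
Within the partial block the first minute is 1800 frames and each further minute 1798, so 0 further minute boundaries passed. Total skipped labels = 18 × 115 + 2 × 0 = 2070.
Non-drop label index = 2069471 + 2070 = 2071541; at 30 labels/s that is 19:10:51:11, i.e. DF 19:10:51;11.

19:10:51;11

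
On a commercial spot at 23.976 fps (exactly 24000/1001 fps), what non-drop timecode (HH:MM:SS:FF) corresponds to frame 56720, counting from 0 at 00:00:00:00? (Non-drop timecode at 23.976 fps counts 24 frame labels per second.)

56720 ÷ 24 = 2363 full seconds, remainder 8 frames.
2363 s = 0 h 39 min 23 s.
Timecode: 00:39:23:08.

00:39:23:08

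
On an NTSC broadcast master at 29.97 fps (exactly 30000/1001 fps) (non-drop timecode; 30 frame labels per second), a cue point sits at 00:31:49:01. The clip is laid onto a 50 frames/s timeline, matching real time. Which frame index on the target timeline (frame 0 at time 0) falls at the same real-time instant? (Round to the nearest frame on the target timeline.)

Source frame index: (0×3600 + 31×60 + 49) × 30 + 1 = 57271.
Real time: 57271 / (30000/1001) = 57328271/30000 s.
Target frame: (57328271/30000) × (50) = 57328271/600 ≈ 95547.118 → 95547.

frame 95547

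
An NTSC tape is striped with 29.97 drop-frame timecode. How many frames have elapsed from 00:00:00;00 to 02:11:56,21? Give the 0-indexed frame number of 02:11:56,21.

As if non-drop at 30 labels/s: (2 × 3600 + 11 × 60 + 56) × 30 + 21 = 237501.
Minute boundaries passed: 131; those not divisible by 10: 131 − 13 = 118; dropped labels = 2 × 118 = 236.
Actual frame index = 237501 − 236 = 237265.

237265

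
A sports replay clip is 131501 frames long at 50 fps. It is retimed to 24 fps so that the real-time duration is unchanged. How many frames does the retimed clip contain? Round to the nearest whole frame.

63120 frames

Frames at target rate = 131501 × (24) / (50) = 1578012/25 ≈ 63120.480.
Nearest whole frame: 63120.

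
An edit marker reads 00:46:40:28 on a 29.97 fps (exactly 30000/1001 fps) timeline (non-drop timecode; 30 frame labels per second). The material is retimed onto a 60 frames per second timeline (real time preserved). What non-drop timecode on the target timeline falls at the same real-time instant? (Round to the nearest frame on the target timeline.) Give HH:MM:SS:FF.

Source frame index: (0×3600 + 46×60 + 40) × 30 + 28 = 84028.
Real time: 84028 / (30000/1001) = 21028007/7500 s.
Target frame: (21028007/7500) × (60) = 21028007/125 ≈ 168224.056 → 168224.
At 60 labels/s: frame 168224 → 00:46:43:44.

00:46:43:44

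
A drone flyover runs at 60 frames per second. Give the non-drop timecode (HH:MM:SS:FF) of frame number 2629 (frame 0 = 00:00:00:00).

2629 ÷ 60 = 43 full seconds, remainder 49 frames.
43 s = 0 h 0 min 43 s.
Timecode: 00:00:43:49.

00:00:43:49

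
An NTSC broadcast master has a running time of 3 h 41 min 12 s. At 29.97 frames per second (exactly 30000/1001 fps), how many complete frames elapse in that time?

397762 frames

3 h 41 min 12 s = 13272 s.
Frames = 13272 × 30000/1001 = 56880000/143 ≈ 397762.2378.
Complete frames: 397762.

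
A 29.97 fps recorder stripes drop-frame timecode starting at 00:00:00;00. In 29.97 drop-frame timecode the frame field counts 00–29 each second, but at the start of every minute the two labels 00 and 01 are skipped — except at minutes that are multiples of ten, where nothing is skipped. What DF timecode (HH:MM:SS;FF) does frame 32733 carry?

00:18:12;07

Ten DF minutes hold 17982 frames, so frame 32733 lies in block 1 (frames 17982–35963) with 14751 frames into that block.
The block's first minute is 1800 frames and the rest 1798 each; 14751 frames reaches minute 8, so 1 × 18 + 8 × 2 = 34 labels have been skipped so far.
Adding those back, label number 32733 + 34 = 32767 at 30 labels/s is 1092 s + 7 f = 0 h 18 min 12 s frame 7, i.e. 00:18:12;07.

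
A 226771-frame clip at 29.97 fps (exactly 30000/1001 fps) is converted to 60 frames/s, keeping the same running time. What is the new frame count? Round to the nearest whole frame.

453996 frames

Frames at target rate = 226771 × (60) / (30000/1001) = 226997771/500 ≈ 453995.542.
Nearest whole frame: 453996.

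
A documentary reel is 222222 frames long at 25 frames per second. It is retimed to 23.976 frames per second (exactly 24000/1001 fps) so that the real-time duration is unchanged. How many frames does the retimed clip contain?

Target frames = source frames × (target rate / source rate) = 222222 × (24000/1001)/(25) = 222222 × 960/1001 = 213120.

213120 frames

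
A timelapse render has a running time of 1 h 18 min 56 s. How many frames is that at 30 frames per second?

142080 frames

1 h 18 min 56 s = 4736 s.
Frames = 4736 × 30 = 142080.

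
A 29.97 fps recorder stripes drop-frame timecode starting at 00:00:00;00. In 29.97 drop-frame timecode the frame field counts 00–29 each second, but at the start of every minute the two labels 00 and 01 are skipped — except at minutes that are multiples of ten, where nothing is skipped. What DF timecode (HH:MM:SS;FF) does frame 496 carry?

00:00:16;16

Each 10-minute DF block holds 10 × 60 × 30 − 9 × 2 = 17982 frames. 496 ÷ 17982 → 0 full blocks, remainder 496.
Within the partial block the first minute is 1800 frames and each further minute 1798, so 0 further minute boundaries passed. Total skipped labels = 18 × 0 + 2 × 0 = 0.
Non-drop label index = 496 + 0 = 496; at 30 labels/s that is 00:00:16:16, i.e. DF 00:00:16;16.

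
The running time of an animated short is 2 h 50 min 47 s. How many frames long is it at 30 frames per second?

307410 frames

2 h 50 min 47 s = 10247 s.
Frames = 10247 × 30 = 307410.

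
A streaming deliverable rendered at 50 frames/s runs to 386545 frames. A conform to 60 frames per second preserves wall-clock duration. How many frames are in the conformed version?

463854 frames

Target frames = source frames × (target rate / source rate) = 386545 × (60)/(50) = 386545 × 6/5 = 463854.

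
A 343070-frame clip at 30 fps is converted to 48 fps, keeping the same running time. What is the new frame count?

Target frames = source frames × (target rate / source rate) = 343070 × (48)/(30) = 343070 × 8/5 = 548912.

548912 frames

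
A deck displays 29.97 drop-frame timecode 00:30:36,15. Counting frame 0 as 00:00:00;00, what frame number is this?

55041

As if non-drop at 30 labels/s: (0 × 3600 + 30 × 60 + 36) × 30 + 15 = 55095.
Minute boundaries passed: 30; those not divisible by 10: 30 − 3 = 27; dropped labels = 2 × 27 = 54.
Actual frame index = 55095 − 54 = 55041.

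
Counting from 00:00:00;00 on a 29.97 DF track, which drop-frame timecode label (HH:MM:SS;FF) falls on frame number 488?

Each 10-minute DF block holds 10 × 60 × 30 − 9 × 2 = 17982 frames. 488 ÷ 17982 → 0 full blocks, remainder 488.
Within the partial block the first minute is 1800 frames and each further minute 1798, so 0 further minute boundaries passed. Total skipped labels = 18 × 0 + 2 × 0 = 0.
Non-drop label index = 488 + 0 = 488; at 30 labels/s that is 00:00:16:08, i.e. DF 00:00:16;08.

00:00:16;08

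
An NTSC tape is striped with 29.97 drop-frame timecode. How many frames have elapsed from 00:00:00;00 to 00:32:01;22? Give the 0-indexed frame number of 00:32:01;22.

As if non-drop at 30 labels/s: (0 × 3600 + 32 × 60 + 1) × 30 + 22 = 57652.
Minute boundaries passed: 32; those not divisible by 10: 32 − 3 = 29; dropped labels = 2 × 29 = 58.
Actual frame index = 57652 − 58 = 57594.

57594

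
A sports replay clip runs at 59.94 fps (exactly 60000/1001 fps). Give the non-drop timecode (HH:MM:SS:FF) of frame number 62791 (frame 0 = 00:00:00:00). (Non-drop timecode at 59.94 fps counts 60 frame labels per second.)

62791 ÷ 60 = 1046 full seconds, remainder 31 frames.
1046 s = 0 h 17 min 26 s.
Timecode: 00:17:26:31.

00:17:26:31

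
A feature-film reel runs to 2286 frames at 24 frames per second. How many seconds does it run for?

95.25 seconds

Running time = 2286 / (24) = 95.25 s.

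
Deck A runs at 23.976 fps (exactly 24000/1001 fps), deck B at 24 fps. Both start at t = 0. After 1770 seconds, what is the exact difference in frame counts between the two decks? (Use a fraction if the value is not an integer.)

A emits 24000/1001 × 1770 = 42480000/1001 frames; B emits 24 × 1770 = 42480.
Difference = 42480/1001 frames (≈ 42.4376); B is ahead of A.

42480/1001 frames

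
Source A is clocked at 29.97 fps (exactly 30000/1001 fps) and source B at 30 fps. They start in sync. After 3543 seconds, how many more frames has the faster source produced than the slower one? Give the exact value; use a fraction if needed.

106290/1001 frames

A emits 30000/1001 × 3543 = 106290000/1001 frames; B emits 30 × 3543 = 106290.
Difference = 106290/1001 frames (≈ 106.1838); B is ahead of A.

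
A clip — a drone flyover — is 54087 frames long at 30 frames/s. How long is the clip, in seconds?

Running time = 54087 / (30) = 1802.9 s.

1802.9 seconds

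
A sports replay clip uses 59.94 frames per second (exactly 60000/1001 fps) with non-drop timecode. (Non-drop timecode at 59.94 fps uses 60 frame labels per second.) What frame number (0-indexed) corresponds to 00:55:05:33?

Total seconds to the label: (0 × 3600 + 55 × 60 + 5) = 3305.
Frame index = 3305 × 60 + 33 = 198333.

frame 198333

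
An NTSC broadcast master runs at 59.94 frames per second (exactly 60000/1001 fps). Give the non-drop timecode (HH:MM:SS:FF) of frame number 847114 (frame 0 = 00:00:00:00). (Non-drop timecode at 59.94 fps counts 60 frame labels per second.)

03:55:18:34

847114 ÷ 60 = 14118 full seconds, remainder 34 frames.
14118 s = 3 h 55 min 18 s.
Timecode: 03:55:18:34.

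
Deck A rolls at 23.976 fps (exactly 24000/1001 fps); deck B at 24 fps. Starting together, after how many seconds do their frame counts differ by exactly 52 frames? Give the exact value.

13013/6 seconds

The gap grows by |24 − 24000/1001| = 24/1001 frames per second.
Time for a 52-frame gap: 52 ÷ (24/1001) = 13013/6 s.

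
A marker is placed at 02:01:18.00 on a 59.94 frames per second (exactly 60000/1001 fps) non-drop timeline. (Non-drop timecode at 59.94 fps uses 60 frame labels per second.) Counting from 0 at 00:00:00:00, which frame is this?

frame 436680

Total seconds to the label: (2 × 3600 + 1 × 60 + 18) = 7278.
Frame index = 7278 × 60 + 0 = 436680.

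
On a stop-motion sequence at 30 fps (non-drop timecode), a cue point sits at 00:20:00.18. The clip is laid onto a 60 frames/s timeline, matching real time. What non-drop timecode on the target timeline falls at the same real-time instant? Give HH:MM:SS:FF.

Source frame index: (0×3600 + 20×60 + 0) × 30 + 18 = 36018.
Real time: 36018 / (30) = 6003/5 s.
Target frame: (6003/5) × (60) = 72036.
At 60 labels/s: frame 72036 → 00:20:00:36.

00:20:00:36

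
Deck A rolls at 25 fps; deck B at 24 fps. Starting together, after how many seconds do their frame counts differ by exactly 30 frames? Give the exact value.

The gap grows by |24 − 25| = 1 frame per second.
Time for a 30-frame gap: 30 ÷ (1) = 30 s.

30 seconds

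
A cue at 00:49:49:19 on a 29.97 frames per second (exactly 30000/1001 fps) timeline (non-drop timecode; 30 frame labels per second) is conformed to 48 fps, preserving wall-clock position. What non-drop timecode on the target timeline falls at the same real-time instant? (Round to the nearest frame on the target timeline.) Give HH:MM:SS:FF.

00:49:52:30

Source frame index: (0×3600 + 49×60 + 49) × 30 + 19 = 89689.
Real time: 89689 / (30000/1001) = 89778689/30000 s.
Target frame: (89778689/30000) × (48) = 89778689/625 ≈ 143645.902 → 143646.
At 48 labels/s: frame 143646 → 00:49:52:30.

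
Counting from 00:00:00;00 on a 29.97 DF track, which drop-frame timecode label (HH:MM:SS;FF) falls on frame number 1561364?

Ten DF minutes hold 17982 frames, so frame 1561364 lies in block 86 (frames 1546452–1564433) with 14912 frames into that block.
The block's first minute is 1800 frames and the rest 1798 each; 14912 frames reaches minute 8, so 86 × 18 + 8 × 2 = 1564 labels have been skipped so far.
Adding those back, label number 1561364 + 1564 = 1562928 at 30 labels/s is 52097 s + 18 f = 14 h 28 min 17 s frame 18, i.e. 14:28:17;18.

14:28:17;18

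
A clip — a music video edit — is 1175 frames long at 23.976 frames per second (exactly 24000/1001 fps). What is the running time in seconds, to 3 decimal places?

49.007 seconds

Running time = 1175 × 1001/24000 = 47047/960 s ≈ 49.007 s.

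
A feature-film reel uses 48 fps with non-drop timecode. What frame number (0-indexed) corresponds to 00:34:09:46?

98398

Total seconds to the label: (0 × 3600 + 34 × 60 + 9) = 2049.
Frame index = 2049 × 48 + 46 = 98398.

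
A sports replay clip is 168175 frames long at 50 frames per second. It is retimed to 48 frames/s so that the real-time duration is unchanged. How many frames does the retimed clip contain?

161448 frames

Target frames = source frames × (target rate / source rate) = 168175 × (48)/(50) = 168175 × 24/25 = 161448.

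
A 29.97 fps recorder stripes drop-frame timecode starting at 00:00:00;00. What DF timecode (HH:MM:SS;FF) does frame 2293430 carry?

21:15:24;06

Each 10-minute DF block holds 10 × 60 × 30 − 9 × 2 = 17982 frames. 2293430 ÷ 17982 → 127 full blocks, remainder 9716.
Within the partial block the first minute is 1800 frames and each further minute 1798, so 5 further minute boundaries passed. Total skipped labels = 18 × 127 + 2 × 5 = 2296.
Non-drop label index = 2293430 + 2296 = 2295726; at 30 labels/s that is 21:15:24:06, i.e. DF 21:15:24;06.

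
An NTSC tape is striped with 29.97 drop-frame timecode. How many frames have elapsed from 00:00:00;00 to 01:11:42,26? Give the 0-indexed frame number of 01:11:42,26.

As if non-drop at 30 labels/s: (1 × 3600 + 11 × 60 + 42) × 30 + 26 = 129086.
Minute boundaries passed: 71; those not divisible by 10: 71 − 7 = 64; dropped labels = 2 × 64 = 128.
Actual frame index = 129086 − 128 = 128958.

128958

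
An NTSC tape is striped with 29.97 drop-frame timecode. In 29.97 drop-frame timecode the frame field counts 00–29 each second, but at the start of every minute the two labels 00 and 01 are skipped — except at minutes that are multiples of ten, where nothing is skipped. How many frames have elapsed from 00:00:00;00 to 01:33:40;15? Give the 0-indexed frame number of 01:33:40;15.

Complete 10-minute blocks: 9, each 17982 frames → 161838.
Remaining 3 whole minutes in the current block: 1800 + 2 × 1798 = 5396 frames.
Within the current minute: 40 × 30 + 15 − 2 = 1213 (labels ;00/;01 skipped at this minute). Total = 161838 + 5396 + 1213 = 168447.

168447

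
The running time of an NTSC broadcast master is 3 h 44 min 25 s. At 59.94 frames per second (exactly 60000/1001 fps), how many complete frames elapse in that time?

3 h 44 min 25 s = 13465 s.
Frames = 13465 × 60000/1001 = 807900000/1001 ≈ 807092.9071.
Complete frames: 807092.

807092 frames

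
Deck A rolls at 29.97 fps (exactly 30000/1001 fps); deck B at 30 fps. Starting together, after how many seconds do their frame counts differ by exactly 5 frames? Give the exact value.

The gap grows by |30 − 30000/1001| = 30/1001 frames per second.
Time for a 5-frame gap: 5 ÷ (30/1001) = 1001/6 s.

1001/6 seconds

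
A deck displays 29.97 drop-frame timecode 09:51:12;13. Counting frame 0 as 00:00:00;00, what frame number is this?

1063109

Complete 10-minute blocks: 59, each 17982 frames → 1060938.
Remaining 1 whole minute in the current block: 1800 + 0 × 1798 = 1800 frames.
Within the current minute: 12 × 30 + 13 − 2 = 371 (labels ;00/;01 skipped at this minute). Total = 1060938 + 1800 + 371 = 1063109.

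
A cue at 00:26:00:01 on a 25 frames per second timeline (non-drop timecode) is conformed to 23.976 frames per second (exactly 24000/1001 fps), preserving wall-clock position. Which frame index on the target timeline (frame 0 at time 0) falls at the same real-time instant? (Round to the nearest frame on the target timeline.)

frame 37404

Source frame index: (0×3600 + 26×60 + 0) × 25 + 1 = 39001.
Real time: 39001 / (25) = 39001/25 s.
Target frame: (39001/25) × (24000/1001) = 37440960/1001 ≈ 37403.556 → 37404.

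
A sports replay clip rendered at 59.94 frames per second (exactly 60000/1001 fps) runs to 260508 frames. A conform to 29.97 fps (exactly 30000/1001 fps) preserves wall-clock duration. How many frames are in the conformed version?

130254 frames

Target frames = source frames × (target rate / source rate) = 260508 × (30000/1001)/(60000/1001) = 260508 × 1/2 = 130254.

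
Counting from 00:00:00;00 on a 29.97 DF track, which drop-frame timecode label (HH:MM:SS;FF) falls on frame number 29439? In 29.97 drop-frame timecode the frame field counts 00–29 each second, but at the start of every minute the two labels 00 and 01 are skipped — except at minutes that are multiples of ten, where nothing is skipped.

00:16:22;09

Ten DF minutes hold 17982 frames, so frame 29439 lies in block 1 (frames 17982–35963) with 11457 frames into that block.
The block's first minute is 1800 frames and the rest 1798 each; 11457 frames reaches minute 6, so 1 × 18 + 6 × 2 = 30 labels have been skipped so far.
Adding those back, label number 29439 + 30 = 29469 at 30 labels/s is 982 s + 9 f = 0 h 16 min 22 s frame 9, i.e. 00:16:22;09.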